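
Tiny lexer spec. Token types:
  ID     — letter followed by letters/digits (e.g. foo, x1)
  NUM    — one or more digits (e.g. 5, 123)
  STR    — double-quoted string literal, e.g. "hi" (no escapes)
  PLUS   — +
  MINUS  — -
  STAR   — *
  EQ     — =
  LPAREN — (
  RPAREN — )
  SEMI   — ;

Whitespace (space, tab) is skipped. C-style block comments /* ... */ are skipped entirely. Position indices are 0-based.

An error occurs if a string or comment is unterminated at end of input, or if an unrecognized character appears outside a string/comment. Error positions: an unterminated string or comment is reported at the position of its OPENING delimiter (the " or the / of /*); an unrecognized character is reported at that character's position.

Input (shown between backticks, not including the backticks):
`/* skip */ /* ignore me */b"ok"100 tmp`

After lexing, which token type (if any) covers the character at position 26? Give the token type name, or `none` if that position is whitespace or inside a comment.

pos=0: enter COMMENT mode (saw '/*')
exit COMMENT mode (now at pos=10)
pos=11: enter COMMENT mode (saw '/*')
exit COMMENT mode (now at pos=26)
pos=26: emit ID 'b' (now at pos=27)
pos=27: enter STRING mode
pos=27: emit STR "ok" (now at pos=31)
pos=31: emit NUM '100' (now at pos=34)
pos=35: emit ID 'tmp' (now at pos=38)
DONE. 4 tokens: [ID, STR, NUM, ID]
Position 26: char is 'b' -> ID

Answer: ID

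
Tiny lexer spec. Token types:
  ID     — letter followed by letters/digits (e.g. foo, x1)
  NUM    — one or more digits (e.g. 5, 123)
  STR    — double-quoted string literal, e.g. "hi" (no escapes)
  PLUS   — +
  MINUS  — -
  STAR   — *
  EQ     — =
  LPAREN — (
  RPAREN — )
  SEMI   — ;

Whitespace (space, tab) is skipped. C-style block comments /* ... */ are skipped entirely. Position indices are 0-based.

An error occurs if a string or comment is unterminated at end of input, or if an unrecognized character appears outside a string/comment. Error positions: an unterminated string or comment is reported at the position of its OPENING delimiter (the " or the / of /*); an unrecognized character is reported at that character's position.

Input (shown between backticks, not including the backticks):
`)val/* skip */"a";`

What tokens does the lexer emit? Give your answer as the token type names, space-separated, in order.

Answer: RPAREN ID STR SEMI

Derivation:
pos=0: emit RPAREN ')'
pos=1: emit ID 'val' (now at pos=4)
pos=4: enter COMMENT mode (saw '/*')
exit COMMENT mode (now at pos=14)
pos=14: enter STRING mode
pos=14: emit STR "a" (now at pos=17)
pos=17: emit SEMI ';'
DONE. 4 tokens: [RPAREN, ID, STR, SEMI]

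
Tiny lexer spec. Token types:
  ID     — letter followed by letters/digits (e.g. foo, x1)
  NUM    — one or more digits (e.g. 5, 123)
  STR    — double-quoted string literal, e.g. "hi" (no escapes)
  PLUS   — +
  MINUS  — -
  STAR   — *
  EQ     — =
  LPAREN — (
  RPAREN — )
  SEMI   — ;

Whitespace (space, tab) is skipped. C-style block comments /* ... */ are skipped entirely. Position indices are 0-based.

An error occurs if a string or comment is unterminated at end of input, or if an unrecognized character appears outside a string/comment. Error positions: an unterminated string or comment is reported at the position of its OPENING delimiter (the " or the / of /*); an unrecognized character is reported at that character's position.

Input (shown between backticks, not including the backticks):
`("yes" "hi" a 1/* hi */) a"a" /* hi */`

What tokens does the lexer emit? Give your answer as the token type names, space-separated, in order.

pos=0: emit LPAREN '('
pos=1: enter STRING mode
pos=1: emit STR "yes" (now at pos=6)
pos=7: enter STRING mode
pos=7: emit STR "hi" (now at pos=11)
pos=12: emit ID 'a' (now at pos=13)
pos=14: emit NUM '1' (now at pos=15)
pos=15: enter COMMENT mode (saw '/*')
exit COMMENT mode (now at pos=23)
pos=23: emit RPAREN ')'
pos=25: emit ID 'a' (now at pos=26)
pos=26: enter STRING mode
pos=26: emit STR "a" (now at pos=29)
pos=30: enter COMMENT mode (saw '/*')
exit COMMENT mode (now at pos=38)
DONE. 8 tokens: [LPAREN, STR, STR, ID, NUM, RPAREN, ID, STR]

Answer: LPAREN STR STR ID NUM RPAREN ID STR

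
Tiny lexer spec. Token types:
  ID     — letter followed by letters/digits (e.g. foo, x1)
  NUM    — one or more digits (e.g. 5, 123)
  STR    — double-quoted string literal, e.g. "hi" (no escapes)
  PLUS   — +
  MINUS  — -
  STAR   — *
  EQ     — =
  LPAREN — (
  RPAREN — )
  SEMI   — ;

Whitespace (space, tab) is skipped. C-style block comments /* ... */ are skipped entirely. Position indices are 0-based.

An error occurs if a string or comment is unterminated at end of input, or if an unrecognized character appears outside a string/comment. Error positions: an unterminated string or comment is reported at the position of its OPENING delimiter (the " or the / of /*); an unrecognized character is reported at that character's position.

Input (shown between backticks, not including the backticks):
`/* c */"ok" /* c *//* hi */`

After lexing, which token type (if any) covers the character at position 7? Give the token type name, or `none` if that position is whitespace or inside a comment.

Answer: STR

Derivation:
pos=0: enter COMMENT mode (saw '/*')
exit COMMENT mode (now at pos=7)
pos=7: enter STRING mode
pos=7: emit STR "ok" (now at pos=11)
pos=12: enter COMMENT mode (saw '/*')
exit COMMENT mode (now at pos=19)
pos=19: enter COMMENT mode (saw '/*')
exit COMMENT mode (now at pos=27)
DONE. 1 tokens: [STR]
Position 7: char is '"' -> STR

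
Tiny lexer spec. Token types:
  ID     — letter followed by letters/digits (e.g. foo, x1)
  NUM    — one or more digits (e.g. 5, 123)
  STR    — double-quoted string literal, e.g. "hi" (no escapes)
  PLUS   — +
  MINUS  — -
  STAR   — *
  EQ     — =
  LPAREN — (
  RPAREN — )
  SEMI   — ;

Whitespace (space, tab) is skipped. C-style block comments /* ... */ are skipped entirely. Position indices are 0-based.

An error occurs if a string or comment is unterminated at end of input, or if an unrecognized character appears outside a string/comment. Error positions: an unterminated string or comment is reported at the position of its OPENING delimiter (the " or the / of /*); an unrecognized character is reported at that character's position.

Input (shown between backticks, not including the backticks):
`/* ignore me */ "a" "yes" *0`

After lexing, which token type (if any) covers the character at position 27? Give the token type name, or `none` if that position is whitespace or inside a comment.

Answer: NUM

Derivation:
pos=0: enter COMMENT mode (saw '/*')
exit COMMENT mode (now at pos=15)
pos=16: enter STRING mode
pos=16: emit STR "a" (now at pos=19)
pos=20: enter STRING mode
pos=20: emit STR "yes" (now at pos=25)
pos=26: emit STAR '*'
pos=27: emit NUM '0' (now at pos=28)
DONE. 4 tokens: [STR, STR, STAR, NUM]
Position 27: char is '0' -> NUM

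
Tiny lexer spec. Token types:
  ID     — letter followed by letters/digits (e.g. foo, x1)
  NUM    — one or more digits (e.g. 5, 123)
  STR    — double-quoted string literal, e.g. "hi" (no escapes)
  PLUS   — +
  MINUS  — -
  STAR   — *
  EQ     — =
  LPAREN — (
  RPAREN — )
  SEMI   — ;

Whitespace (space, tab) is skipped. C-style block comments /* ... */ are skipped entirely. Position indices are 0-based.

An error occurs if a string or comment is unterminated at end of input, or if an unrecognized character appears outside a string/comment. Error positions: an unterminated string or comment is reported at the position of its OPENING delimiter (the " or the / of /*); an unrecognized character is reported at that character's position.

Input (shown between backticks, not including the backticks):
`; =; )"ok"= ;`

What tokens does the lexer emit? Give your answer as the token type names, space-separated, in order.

pos=0: emit SEMI ';'
pos=2: emit EQ '='
pos=3: emit SEMI ';'
pos=5: emit RPAREN ')'
pos=6: enter STRING mode
pos=6: emit STR "ok" (now at pos=10)
pos=10: emit EQ '='
pos=12: emit SEMI ';'
DONE. 7 tokens: [SEMI, EQ, SEMI, RPAREN, STR, EQ, SEMI]

Answer: SEMI EQ SEMI RPAREN STR EQ SEMI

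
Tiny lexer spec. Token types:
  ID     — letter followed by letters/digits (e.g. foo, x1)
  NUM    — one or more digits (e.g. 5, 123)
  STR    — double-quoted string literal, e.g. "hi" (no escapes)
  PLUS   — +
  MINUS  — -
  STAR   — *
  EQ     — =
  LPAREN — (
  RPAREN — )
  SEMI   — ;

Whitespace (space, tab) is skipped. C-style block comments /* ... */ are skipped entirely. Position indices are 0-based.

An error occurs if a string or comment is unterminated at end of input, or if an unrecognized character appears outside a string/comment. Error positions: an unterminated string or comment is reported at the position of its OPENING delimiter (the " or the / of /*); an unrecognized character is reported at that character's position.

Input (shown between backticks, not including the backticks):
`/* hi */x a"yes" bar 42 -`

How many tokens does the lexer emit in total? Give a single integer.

Answer: 6

Derivation:
pos=0: enter COMMENT mode (saw '/*')
exit COMMENT mode (now at pos=8)
pos=8: emit ID 'x' (now at pos=9)
pos=10: emit ID 'a' (now at pos=11)
pos=11: enter STRING mode
pos=11: emit STR "yes" (now at pos=16)
pos=17: emit ID 'bar' (now at pos=20)
pos=21: emit NUM '42' (now at pos=23)
pos=24: emit MINUS '-'
DONE. 6 tokens: [ID, ID, STR, ID, NUM, MINUS]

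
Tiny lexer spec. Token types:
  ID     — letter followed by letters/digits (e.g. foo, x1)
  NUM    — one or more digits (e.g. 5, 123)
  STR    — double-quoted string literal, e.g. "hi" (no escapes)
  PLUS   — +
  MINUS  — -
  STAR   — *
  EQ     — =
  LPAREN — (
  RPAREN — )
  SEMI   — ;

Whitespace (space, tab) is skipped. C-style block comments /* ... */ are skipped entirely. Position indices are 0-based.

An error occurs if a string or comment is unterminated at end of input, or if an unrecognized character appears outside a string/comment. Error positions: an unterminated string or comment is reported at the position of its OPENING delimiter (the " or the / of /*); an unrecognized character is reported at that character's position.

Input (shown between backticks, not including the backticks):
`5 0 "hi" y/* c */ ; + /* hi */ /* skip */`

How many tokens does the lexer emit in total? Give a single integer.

pos=0: emit NUM '5' (now at pos=1)
pos=2: emit NUM '0' (now at pos=3)
pos=4: enter STRING mode
pos=4: emit STR "hi" (now at pos=8)
pos=9: emit ID 'y' (now at pos=10)
pos=10: enter COMMENT mode (saw '/*')
exit COMMENT mode (now at pos=17)
pos=18: emit SEMI ';'
pos=20: emit PLUS '+'
pos=22: enter COMMENT mode (saw '/*')
exit COMMENT mode (now at pos=30)
pos=31: enter COMMENT mode (saw '/*')
exit COMMENT mode (now at pos=41)
DONE. 6 tokens: [NUM, NUM, STR, ID, SEMI, PLUS]

Answer: 6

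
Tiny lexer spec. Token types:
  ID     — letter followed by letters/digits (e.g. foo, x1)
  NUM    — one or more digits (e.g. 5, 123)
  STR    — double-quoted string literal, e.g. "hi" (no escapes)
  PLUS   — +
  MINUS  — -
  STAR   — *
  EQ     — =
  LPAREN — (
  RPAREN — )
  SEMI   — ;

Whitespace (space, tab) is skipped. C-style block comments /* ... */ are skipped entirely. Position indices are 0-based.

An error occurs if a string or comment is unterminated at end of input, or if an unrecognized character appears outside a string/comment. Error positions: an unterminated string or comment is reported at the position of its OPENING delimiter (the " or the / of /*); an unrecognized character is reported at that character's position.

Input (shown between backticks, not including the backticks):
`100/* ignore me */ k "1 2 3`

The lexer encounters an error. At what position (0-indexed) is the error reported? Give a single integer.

pos=0: emit NUM '100' (now at pos=3)
pos=3: enter COMMENT mode (saw '/*')
exit COMMENT mode (now at pos=18)
pos=19: emit ID 'k' (now at pos=20)
pos=21: enter STRING mode
pos=21: ERROR — unterminated string

Answer: 21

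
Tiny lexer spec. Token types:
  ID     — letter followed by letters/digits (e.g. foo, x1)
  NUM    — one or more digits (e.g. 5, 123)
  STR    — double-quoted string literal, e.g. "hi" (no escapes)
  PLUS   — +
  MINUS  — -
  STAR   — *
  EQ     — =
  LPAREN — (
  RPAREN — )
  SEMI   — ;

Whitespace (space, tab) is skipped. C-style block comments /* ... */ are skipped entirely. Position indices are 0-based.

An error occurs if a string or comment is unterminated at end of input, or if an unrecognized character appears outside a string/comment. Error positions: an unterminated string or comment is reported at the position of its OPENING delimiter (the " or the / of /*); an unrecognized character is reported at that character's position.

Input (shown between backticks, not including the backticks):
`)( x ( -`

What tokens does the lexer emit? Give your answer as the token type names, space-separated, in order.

pos=0: emit RPAREN ')'
pos=1: emit LPAREN '('
pos=3: emit ID 'x' (now at pos=4)
pos=5: emit LPAREN '('
pos=7: emit MINUS '-'
DONE. 5 tokens: [RPAREN, LPAREN, ID, LPAREN, MINUS]

Answer: RPAREN LPAREN ID LPAREN MINUS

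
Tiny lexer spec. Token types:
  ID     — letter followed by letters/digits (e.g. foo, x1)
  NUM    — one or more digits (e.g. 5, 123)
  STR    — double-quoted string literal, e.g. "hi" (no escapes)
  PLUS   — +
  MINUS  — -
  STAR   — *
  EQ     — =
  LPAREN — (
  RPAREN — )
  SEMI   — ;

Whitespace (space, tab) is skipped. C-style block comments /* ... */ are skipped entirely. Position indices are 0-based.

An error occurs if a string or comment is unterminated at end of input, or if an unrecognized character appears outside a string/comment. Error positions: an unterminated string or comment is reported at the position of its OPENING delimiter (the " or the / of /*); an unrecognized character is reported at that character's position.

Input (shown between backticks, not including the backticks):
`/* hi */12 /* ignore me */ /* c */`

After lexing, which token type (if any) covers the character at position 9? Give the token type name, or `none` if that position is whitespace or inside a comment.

Answer: NUM

Derivation:
pos=0: enter COMMENT mode (saw '/*')
exit COMMENT mode (now at pos=8)
pos=8: emit NUM '12' (now at pos=10)
pos=11: enter COMMENT mode (saw '/*')
exit COMMENT mode (now at pos=26)
pos=27: enter COMMENT mode (saw '/*')
exit COMMENT mode (now at pos=34)
DONE. 1 tokens: [NUM]
Position 9: char is '2' -> NUM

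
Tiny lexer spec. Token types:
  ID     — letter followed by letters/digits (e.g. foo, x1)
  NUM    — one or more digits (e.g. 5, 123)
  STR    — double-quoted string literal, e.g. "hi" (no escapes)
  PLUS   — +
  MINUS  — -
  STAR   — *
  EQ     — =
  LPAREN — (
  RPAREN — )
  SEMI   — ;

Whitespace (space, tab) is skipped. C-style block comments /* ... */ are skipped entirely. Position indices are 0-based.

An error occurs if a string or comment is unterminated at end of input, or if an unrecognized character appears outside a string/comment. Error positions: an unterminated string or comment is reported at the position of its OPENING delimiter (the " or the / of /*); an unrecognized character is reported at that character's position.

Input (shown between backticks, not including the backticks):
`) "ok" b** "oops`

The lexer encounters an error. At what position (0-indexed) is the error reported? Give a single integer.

Answer: 11

Derivation:
pos=0: emit RPAREN ')'
pos=2: enter STRING mode
pos=2: emit STR "ok" (now at pos=6)
pos=7: emit ID 'b' (now at pos=8)
pos=8: emit STAR '*'
pos=9: emit STAR '*'
pos=11: enter STRING mode
pos=11: ERROR — unterminated string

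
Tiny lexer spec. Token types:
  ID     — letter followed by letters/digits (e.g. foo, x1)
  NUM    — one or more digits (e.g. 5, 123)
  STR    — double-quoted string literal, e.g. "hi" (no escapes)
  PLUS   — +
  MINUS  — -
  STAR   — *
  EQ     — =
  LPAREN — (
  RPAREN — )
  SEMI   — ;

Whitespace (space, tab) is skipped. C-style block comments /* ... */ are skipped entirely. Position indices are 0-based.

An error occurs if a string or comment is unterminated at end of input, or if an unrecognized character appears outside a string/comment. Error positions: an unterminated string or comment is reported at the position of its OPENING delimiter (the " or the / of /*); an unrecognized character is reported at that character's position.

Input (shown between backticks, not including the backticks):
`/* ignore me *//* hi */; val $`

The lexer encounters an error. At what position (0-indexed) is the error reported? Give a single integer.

pos=0: enter COMMENT mode (saw '/*')
exit COMMENT mode (now at pos=15)
pos=15: enter COMMENT mode (saw '/*')
exit COMMENT mode (now at pos=23)
pos=23: emit SEMI ';'
pos=25: emit ID 'val' (now at pos=28)
pos=29: ERROR — unrecognized char '$'

Answer: 29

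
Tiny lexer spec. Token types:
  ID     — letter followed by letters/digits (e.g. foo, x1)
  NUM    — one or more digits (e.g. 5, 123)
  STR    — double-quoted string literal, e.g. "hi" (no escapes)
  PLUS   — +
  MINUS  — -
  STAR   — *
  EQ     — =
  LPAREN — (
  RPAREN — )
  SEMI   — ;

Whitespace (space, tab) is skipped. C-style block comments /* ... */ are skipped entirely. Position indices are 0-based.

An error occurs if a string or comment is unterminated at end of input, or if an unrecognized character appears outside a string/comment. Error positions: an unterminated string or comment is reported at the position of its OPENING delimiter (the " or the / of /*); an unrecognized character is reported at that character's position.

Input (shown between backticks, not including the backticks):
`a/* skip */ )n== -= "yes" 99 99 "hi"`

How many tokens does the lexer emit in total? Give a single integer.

pos=0: emit ID 'a' (now at pos=1)
pos=1: enter COMMENT mode (saw '/*')
exit COMMENT mode (now at pos=11)
pos=12: emit RPAREN ')'
pos=13: emit ID 'n' (now at pos=14)
pos=14: emit EQ '='
pos=15: emit EQ '='
pos=17: emit MINUS '-'
pos=18: emit EQ '='
pos=20: enter STRING mode
pos=20: emit STR "yes" (now at pos=25)
pos=26: emit NUM '99' (now at pos=28)
pos=29: emit NUM '99' (now at pos=31)
pos=32: enter STRING mode
pos=32: emit STR "hi" (now at pos=36)
DONE. 11 tokens: [ID, RPAREN, ID, EQ, EQ, MINUS, EQ, STR, NUM, NUM, STR]

Answer: 11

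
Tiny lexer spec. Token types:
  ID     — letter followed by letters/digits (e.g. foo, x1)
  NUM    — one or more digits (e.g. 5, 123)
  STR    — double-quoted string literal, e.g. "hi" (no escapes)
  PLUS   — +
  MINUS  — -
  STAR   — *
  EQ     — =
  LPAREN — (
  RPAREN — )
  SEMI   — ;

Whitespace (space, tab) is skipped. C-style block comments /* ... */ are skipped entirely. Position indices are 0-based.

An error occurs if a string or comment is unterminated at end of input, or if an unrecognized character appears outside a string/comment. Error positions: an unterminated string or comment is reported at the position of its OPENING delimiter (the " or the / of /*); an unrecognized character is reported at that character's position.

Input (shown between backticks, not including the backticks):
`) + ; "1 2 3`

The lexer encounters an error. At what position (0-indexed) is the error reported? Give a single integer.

Answer: 6

Derivation:
pos=0: emit RPAREN ')'
pos=2: emit PLUS '+'
pos=4: emit SEMI ';'
pos=6: enter STRING mode
pos=6: ERROR — unterminated string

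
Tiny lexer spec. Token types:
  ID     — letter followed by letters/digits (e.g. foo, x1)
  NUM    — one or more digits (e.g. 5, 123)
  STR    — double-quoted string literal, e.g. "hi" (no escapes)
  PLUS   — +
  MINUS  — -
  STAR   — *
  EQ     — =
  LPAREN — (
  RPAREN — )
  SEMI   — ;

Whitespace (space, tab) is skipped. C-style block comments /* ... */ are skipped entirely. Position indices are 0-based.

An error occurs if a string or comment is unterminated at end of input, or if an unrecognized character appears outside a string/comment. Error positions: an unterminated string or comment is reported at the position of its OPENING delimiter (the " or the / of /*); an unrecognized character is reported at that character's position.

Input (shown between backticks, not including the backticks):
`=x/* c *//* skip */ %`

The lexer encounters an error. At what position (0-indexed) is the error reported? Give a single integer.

Answer: 20

Derivation:
pos=0: emit EQ '='
pos=1: emit ID 'x' (now at pos=2)
pos=2: enter COMMENT mode (saw '/*')
exit COMMENT mode (now at pos=9)
pos=9: enter COMMENT mode (saw '/*')
exit COMMENT mode (now at pos=19)
pos=20: ERROR — unrecognized char '%'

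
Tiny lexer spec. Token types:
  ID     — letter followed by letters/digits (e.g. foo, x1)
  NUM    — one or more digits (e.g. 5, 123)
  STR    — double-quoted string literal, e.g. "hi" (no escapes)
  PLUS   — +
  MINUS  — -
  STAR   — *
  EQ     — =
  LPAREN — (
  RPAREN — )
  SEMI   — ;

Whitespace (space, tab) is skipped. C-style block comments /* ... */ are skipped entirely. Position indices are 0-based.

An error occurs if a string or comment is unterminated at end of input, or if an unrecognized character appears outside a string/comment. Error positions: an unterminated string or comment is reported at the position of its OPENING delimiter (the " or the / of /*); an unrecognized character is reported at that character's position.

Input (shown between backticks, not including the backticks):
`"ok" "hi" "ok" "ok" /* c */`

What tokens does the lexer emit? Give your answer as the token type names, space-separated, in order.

pos=0: enter STRING mode
pos=0: emit STR "ok" (now at pos=4)
pos=5: enter STRING mode
pos=5: emit STR "hi" (now at pos=9)
pos=10: enter STRING mode
pos=10: emit STR "ok" (now at pos=14)
pos=15: enter STRING mode
pos=15: emit STR "ok" (now at pos=19)
pos=20: enter COMMENT mode (saw '/*')
exit COMMENT mode (now at pos=27)
DONE. 4 tokens: [STR, STR, STR, STR]

Answer: STR STR STR STR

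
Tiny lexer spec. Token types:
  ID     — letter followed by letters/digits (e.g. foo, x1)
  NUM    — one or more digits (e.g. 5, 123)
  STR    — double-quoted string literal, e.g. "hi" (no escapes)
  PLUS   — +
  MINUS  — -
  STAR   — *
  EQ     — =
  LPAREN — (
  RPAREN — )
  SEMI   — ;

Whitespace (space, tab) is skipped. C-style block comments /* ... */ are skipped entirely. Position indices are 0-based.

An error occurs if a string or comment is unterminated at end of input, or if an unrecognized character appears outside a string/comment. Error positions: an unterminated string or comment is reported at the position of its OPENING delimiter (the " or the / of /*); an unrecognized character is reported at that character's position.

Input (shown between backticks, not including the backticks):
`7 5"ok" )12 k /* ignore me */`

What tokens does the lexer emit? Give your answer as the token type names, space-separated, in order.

Answer: NUM NUM STR RPAREN NUM ID

Derivation:
pos=0: emit NUM '7' (now at pos=1)
pos=2: emit NUM '5' (now at pos=3)
pos=3: enter STRING mode
pos=3: emit STR "ok" (now at pos=7)
pos=8: emit RPAREN ')'
pos=9: emit NUM '12' (now at pos=11)
pos=12: emit ID 'k' (now at pos=13)
pos=14: enter COMMENT mode (saw '/*')
exit COMMENT mode (now at pos=29)
DONE. 6 tokens: [NUM, NUM, STR, RPAREN, NUM, ID]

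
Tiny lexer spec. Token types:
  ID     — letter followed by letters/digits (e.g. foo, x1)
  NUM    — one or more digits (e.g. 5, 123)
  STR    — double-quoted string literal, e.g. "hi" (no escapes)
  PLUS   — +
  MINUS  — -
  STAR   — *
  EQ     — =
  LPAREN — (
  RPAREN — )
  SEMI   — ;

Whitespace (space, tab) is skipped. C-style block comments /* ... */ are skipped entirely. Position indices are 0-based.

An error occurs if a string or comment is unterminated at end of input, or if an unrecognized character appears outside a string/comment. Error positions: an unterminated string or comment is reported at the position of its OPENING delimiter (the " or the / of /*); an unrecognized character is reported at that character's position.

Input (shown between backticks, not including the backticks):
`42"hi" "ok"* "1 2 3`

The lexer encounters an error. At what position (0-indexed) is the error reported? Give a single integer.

pos=0: emit NUM '42' (now at pos=2)
pos=2: enter STRING mode
pos=2: emit STR "hi" (now at pos=6)
pos=7: enter STRING mode
pos=7: emit STR "ok" (now at pos=11)
pos=11: emit STAR '*'
pos=13: enter STRING mode
pos=13: ERROR — unterminated string

Answer: 13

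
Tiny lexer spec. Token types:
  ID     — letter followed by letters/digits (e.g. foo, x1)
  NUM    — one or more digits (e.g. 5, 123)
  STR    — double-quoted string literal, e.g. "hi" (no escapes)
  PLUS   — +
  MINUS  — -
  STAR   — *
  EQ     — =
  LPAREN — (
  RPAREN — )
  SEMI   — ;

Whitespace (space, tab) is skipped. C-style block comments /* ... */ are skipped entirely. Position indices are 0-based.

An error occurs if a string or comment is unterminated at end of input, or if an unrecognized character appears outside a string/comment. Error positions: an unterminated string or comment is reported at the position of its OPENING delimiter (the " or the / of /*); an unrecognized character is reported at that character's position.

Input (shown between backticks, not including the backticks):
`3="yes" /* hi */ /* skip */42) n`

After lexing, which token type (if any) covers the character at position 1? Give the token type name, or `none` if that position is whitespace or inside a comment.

pos=0: emit NUM '3' (now at pos=1)
pos=1: emit EQ '='
pos=2: enter STRING mode
pos=2: emit STR "yes" (now at pos=7)
pos=8: enter COMMENT mode (saw '/*')
exit COMMENT mode (now at pos=16)
pos=17: enter COMMENT mode (saw '/*')
exit COMMENT mode (now at pos=27)
pos=27: emit NUM '42' (now at pos=29)
pos=29: emit RPAREN ')'
pos=31: emit ID 'n' (now at pos=32)
DONE. 6 tokens: [NUM, EQ, STR, NUM, RPAREN, ID]
Position 1: char is '=' -> EQ

Answer: EQ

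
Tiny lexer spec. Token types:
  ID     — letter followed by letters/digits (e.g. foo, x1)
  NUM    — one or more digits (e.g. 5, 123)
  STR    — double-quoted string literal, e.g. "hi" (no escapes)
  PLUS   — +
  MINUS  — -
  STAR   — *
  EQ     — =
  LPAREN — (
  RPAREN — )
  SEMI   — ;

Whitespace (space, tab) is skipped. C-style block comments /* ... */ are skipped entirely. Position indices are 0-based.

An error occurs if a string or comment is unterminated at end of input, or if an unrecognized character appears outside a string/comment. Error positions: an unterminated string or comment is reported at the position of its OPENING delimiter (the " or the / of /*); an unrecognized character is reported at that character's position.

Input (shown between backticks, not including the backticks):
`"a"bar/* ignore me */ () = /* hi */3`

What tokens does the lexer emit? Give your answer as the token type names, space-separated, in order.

Answer: STR ID LPAREN RPAREN EQ NUM

Derivation:
pos=0: enter STRING mode
pos=0: emit STR "a" (now at pos=3)
pos=3: emit ID 'bar' (now at pos=6)
pos=6: enter COMMENT mode (saw '/*')
exit COMMENT mode (now at pos=21)
pos=22: emit LPAREN '('
pos=23: emit RPAREN ')'
pos=25: emit EQ '='
pos=27: enter COMMENT mode (saw '/*')
exit COMMENT mode (now at pos=35)
pos=35: emit NUM '3' (now at pos=36)
DONE. 6 tokens: [STR, ID, LPAREN, RPAREN, EQ, NUM]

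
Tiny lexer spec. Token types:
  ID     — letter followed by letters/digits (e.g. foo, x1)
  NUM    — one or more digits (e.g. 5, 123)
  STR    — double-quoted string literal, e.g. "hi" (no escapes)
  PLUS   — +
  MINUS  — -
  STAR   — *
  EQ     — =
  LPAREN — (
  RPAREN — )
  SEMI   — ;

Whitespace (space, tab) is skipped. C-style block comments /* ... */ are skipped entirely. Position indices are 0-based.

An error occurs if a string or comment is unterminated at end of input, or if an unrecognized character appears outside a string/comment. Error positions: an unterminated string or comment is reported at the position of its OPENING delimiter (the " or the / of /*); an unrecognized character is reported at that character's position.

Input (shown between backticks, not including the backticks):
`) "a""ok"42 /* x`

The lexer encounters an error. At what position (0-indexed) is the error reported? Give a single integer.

Answer: 12

Derivation:
pos=0: emit RPAREN ')'
pos=2: enter STRING mode
pos=2: emit STR "a" (now at pos=5)
pos=5: enter STRING mode
pos=5: emit STR "ok" (now at pos=9)
pos=9: emit NUM '42' (now at pos=11)
pos=12: enter COMMENT mode (saw '/*')
pos=12: ERROR — unterminated comment (reached EOF)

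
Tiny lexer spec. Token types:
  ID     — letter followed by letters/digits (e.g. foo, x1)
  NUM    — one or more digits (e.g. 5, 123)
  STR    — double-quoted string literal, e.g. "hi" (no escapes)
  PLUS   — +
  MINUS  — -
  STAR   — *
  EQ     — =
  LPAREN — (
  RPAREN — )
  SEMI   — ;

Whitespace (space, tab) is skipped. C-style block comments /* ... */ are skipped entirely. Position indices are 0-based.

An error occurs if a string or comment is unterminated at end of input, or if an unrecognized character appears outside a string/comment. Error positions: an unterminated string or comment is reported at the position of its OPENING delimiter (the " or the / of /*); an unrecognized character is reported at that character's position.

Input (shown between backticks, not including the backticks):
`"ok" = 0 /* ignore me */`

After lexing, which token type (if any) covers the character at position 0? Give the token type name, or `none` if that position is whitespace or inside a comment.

Answer: STR

Derivation:
pos=0: enter STRING mode
pos=0: emit STR "ok" (now at pos=4)
pos=5: emit EQ '='
pos=7: emit NUM '0' (now at pos=8)
pos=9: enter COMMENT mode (saw '/*')
exit COMMENT mode (now at pos=24)
DONE. 3 tokens: [STR, EQ, NUM]
Position 0: char is '"' -> STR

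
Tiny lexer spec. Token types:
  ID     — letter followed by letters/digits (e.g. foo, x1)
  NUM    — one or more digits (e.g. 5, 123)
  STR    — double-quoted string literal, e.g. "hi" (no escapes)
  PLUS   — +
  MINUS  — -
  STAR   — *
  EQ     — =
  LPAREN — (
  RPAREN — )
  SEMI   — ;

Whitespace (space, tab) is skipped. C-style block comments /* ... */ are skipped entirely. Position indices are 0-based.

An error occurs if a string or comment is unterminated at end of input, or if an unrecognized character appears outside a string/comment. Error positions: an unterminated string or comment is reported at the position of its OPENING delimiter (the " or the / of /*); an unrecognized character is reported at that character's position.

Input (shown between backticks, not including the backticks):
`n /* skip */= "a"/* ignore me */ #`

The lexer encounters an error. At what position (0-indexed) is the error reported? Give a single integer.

pos=0: emit ID 'n' (now at pos=1)
pos=2: enter COMMENT mode (saw '/*')
exit COMMENT mode (now at pos=12)
pos=12: emit EQ '='
pos=14: enter STRING mode
pos=14: emit STR "a" (now at pos=17)
pos=17: enter COMMENT mode (saw '/*')
exit COMMENT mode (now at pos=32)
pos=33: ERROR — unrecognized char '#'

Answer: 33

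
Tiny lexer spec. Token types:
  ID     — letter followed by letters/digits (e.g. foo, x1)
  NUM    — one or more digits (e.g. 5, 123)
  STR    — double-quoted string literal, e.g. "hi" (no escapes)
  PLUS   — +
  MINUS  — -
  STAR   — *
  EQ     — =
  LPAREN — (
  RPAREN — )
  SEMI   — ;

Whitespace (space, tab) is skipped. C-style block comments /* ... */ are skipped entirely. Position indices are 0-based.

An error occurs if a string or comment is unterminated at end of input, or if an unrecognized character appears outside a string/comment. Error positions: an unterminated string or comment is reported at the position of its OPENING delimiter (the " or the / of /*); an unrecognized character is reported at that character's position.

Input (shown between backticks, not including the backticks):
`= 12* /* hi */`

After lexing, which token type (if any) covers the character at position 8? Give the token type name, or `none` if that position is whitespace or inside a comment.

Answer: none

Derivation:
pos=0: emit EQ '='
pos=2: emit NUM '12' (now at pos=4)
pos=4: emit STAR '*'
pos=6: enter COMMENT mode (saw '/*')
exit COMMENT mode (now at pos=14)
DONE. 3 tokens: [EQ, NUM, STAR]
Position 8: char is ' ' -> none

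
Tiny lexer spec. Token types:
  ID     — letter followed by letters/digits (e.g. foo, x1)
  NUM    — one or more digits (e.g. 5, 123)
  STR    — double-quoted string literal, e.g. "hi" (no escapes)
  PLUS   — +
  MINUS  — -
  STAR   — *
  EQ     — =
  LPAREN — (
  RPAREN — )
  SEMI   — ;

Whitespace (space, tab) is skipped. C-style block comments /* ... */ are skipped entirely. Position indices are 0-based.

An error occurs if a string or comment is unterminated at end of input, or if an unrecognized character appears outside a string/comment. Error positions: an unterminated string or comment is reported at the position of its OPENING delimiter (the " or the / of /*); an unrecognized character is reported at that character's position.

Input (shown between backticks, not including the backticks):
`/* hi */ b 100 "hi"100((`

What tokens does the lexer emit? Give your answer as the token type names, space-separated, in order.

Answer: ID NUM STR NUM LPAREN LPAREN

Derivation:
pos=0: enter COMMENT mode (saw '/*')
exit COMMENT mode (now at pos=8)
pos=9: emit ID 'b' (now at pos=10)
pos=11: emit NUM '100' (now at pos=14)
pos=15: enter STRING mode
pos=15: emit STR "hi" (now at pos=19)
pos=19: emit NUM '100' (now at pos=22)
pos=22: emit LPAREN '('
pos=23: emit LPAREN '('
DONE. 6 tokens: [ID, NUM, STR, NUM, LPAREN, LPAREN]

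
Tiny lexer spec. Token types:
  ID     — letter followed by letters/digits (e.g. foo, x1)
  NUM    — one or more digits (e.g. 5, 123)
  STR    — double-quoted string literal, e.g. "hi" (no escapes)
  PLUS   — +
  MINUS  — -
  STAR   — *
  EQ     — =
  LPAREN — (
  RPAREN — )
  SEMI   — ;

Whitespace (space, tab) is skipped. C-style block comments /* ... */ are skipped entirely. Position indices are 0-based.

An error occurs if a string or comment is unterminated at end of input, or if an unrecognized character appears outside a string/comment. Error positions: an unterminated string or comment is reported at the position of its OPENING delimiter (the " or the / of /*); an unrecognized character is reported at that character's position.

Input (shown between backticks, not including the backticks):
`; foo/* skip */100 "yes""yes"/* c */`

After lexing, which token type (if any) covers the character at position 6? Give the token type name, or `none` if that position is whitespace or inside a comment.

pos=0: emit SEMI ';'
pos=2: emit ID 'foo' (now at pos=5)
pos=5: enter COMMENT mode (saw '/*')
exit COMMENT mode (now at pos=15)
pos=15: emit NUM '100' (now at pos=18)
pos=19: enter STRING mode
pos=19: emit STR "yes" (now at pos=24)
pos=24: enter STRING mode
pos=24: emit STR "yes" (now at pos=29)
pos=29: enter COMMENT mode (saw '/*')
exit COMMENT mode (now at pos=36)
DONE. 5 tokens: [SEMI, ID, NUM, STR, STR]
Position 6: char is '*' -> none

Answer: none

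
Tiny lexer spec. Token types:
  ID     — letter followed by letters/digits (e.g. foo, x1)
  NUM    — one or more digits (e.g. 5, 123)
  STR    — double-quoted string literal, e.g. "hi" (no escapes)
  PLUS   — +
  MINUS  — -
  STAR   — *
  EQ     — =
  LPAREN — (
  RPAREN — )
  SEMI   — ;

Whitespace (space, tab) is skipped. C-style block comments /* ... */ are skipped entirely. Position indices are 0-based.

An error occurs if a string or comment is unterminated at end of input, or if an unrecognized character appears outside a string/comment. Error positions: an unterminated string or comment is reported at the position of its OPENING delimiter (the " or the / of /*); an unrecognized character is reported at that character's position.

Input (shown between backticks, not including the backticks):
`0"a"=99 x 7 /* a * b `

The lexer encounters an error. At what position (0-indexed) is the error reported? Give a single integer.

Answer: 12

Derivation:
pos=0: emit NUM '0' (now at pos=1)
pos=1: enter STRING mode
pos=1: emit STR "a" (now at pos=4)
pos=4: emit EQ '='
pos=5: emit NUM '99' (now at pos=7)
pos=8: emit ID 'x' (now at pos=9)
pos=10: emit NUM '7' (now at pos=11)
pos=12: enter COMMENT mode (saw '/*')
pos=12: ERROR — unterminated comment (reached EOF)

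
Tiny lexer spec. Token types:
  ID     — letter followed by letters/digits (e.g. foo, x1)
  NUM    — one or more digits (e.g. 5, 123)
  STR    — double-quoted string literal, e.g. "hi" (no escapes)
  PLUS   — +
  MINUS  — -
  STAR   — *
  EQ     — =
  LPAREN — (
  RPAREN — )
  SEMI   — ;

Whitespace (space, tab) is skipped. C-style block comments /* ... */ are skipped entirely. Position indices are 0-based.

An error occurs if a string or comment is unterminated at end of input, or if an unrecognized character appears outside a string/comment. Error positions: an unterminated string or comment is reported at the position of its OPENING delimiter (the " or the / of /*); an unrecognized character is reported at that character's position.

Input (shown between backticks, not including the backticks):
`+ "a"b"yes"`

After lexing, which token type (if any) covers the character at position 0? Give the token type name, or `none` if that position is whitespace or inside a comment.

Answer: PLUS

Derivation:
pos=0: emit PLUS '+'
pos=2: enter STRING mode
pos=2: emit STR "a" (now at pos=5)
pos=5: emit ID 'b' (now at pos=6)
pos=6: enter STRING mode
pos=6: emit STR "yes" (now at pos=11)
DONE. 4 tokens: [PLUS, STR, ID, STR]
Position 0: char is '+' -> PLUS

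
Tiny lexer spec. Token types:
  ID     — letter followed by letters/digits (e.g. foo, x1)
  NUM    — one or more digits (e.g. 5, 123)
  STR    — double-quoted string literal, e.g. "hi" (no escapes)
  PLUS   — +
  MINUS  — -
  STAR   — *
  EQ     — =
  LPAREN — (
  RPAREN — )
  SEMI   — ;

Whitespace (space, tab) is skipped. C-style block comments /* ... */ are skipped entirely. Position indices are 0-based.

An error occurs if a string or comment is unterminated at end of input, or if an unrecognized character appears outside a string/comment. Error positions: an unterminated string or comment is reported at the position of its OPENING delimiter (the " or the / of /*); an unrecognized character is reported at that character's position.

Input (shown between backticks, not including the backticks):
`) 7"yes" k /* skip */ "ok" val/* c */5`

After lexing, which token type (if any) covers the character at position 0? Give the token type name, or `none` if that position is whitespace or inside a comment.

Answer: RPAREN

Derivation:
pos=0: emit RPAREN ')'
pos=2: emit NUM '7' (now at pos=3)
pos=3: enter STRING mode
pos=3: emit STR "yes" (now at pos=8)
pos=9: emit ID 'k' (now at pos=10)
pos=11: enter COMMENT mode (saw '/*')
exit COMMENT mode (now at pos=21)
pos=22: enter STRING mode
pos=22: emit STR "ok" (now at pos=26)
pos=27: emit ID 'val' (now at pos=30)
pos=30: enter COMMENT mode (saw '/*')
exit COMMENT mode (now at pos=37)
pos=37: emit NUM '5' (now at pos=38)
DONE. 7 tokens: [RPAREN, NUM, STR, ID, STR, ID, NUM]
Position 0: char is ')' -> RPAREN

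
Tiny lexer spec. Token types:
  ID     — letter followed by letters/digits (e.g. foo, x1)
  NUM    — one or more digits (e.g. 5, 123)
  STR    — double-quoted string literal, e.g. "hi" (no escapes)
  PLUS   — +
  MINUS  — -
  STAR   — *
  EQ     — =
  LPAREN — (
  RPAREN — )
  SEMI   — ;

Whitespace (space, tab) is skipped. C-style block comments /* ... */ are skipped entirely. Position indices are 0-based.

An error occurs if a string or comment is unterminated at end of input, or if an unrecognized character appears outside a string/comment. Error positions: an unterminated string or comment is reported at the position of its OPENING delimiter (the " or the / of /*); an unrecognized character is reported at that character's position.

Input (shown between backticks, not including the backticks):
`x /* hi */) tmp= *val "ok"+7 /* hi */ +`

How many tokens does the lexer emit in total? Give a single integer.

Answer: 10

Derivation:
pos=0: emit ID 'x' (now at pos=1)
pos=2: enter COMMENT mode (saw '/*')
exit COMMENT mode (now at pos=10)
pos=10: emit RPAREN ')'
pos=12: emit ID 'tmp' (now at pos=15)
pos=15: emit EQ '='
pos=17: emit STAR '*'
pos=18: emit ID 'val' (now at pos=21)
pos=22: enter STRING mode
pos=22: emit STR "ok" (now at pos=26)
pos=26: emit PLUS '+'
pos=27: emit NUM '7' (now at pos=28)
pos=29: enter COMMENT mode (saw '/*')
exit COMMENT mode (now at pos=37)
pos=38: emit PLUS '+'
DONE. 10 tokens: [ID, RPAREN, ID, EQ, STAR, ID, STR, PLUS, NUM, PLUS]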